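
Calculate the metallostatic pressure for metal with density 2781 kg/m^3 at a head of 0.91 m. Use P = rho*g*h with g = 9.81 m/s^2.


Formula: P = rho * g * h
rho * g = 2781 * 9.81 = 27281.61 N/m^3
P = 27281.61 * 0.91 = 24826.2651 Pa

Final answer: 24826.2651 Pa


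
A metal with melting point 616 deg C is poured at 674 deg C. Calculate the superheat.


Formula: Superheat = T_pour - T_melt
Superheat = 674 - 616 = 58 deg C

58 deg C


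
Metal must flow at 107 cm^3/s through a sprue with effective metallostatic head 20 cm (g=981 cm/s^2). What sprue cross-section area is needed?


Formula: v = sqrt(2*g*h), A = Q/v
Velocity: v = sqrt(2 * 981 * 20) = sqrt(39240) = 198.0909 cm/s
Sprue area: A = Q / v = 107 / 198.0909 = 0.5402 cm^2


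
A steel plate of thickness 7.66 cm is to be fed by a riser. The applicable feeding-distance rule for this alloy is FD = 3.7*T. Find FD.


Formula: FD = 3.7 * T  (riser feeding-distance rule)
FD = 3.7 * 7.66 cm = 28.3420 cm

Final answer: 28.3420 cm


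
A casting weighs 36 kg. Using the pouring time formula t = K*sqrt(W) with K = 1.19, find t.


Formula: t = K * sqrt(W)
sqrt(W) = sqrt(36) = 6.00000
t = 1.19 * 6.00000 = 7.1400 s

Answer: 7.1400 s


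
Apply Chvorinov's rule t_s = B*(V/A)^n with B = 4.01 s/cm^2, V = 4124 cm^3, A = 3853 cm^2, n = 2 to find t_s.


Formula: t_s = B * (V/A)^n  (Chvorinov's rule, n=2)
Modulus M = V/A = 4124/3853 = 1.070335 cm
M^2 = 1.070335^2 = 1.145617 cm^2
t_s = 4.01 * 1.145617 = 4.5939 s

Final answer: 4.5939 s


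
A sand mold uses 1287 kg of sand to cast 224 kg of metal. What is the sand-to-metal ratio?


Formula: Sand-to-Metal Ratio = W_sand / W_metal
Ratio = 1287 kg / 224 kg = 5.7455

Answer: 5.7455


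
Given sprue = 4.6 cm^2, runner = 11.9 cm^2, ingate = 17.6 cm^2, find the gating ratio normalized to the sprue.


Sprue:Runner:Ingate = 1 : 11.9/4.6 : 17.6/4.6 = 1:2.59:3.83

1:2.59:3.83


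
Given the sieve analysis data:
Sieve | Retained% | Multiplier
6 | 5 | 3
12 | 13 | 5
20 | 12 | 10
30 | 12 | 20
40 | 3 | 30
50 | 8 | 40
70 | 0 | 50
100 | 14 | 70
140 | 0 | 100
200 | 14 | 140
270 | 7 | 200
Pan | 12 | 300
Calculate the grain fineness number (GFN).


Formula: GFN = sum(pct * multiplier) / sum(pct)
sum(pct * multiplier) = 8790
sum(pct) = 100
GFN = 8790 / 100 = 87.90

Final answer: 87.90


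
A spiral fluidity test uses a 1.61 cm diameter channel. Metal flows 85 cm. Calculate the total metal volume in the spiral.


Formula: V = pi * (d/2)^2 * L  (cylinder volume)
Radius = 1.61/2 = 0.805 cm
V = pi * 0.805^2 * 85 = 173.0456 cm^3


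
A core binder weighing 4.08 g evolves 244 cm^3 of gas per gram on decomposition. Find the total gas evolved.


Formula: V_gas = W_binder * gas_evolution_rate
V = 4.08 g * 244 cm^3/g = 995.5200 cm^3

Final answer: 995.5200 cm^3


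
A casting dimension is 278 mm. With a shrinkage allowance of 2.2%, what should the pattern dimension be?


Formula: L_pattern = L_casting * (1 + shrinkage_rate/100)
Shrinkage factor = 1 + 2.2/100 = 1.022
L_pattern = 278 mm * 1.022 = 284.1160 mm


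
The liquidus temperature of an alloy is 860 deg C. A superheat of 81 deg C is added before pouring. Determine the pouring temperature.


Formula: T_pour = T_melt + Superheat
T_pour = 860 + 81 = 941 deg C


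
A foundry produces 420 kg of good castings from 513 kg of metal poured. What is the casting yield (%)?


Formula: Casting Yield = (W_good / W_total) * 100
Yield = (420 kg / 513 kg) * 100 = 81.8713%


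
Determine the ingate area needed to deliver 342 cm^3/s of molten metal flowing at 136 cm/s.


Formula: A_ingate = Q / v  (continuity equation)
A = 342 cm^3/s / 136 cm/s = 2.5147 cm^2


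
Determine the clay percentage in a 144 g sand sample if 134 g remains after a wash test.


Formula: Clay% = (W_total - W_washed) / W_total * 100
Clay mass = 144 - 134 = 10 g
Clay% = 10 / 144 * 100 = 6.9444%

Final answer: 6.9444%


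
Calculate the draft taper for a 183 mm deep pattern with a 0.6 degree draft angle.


Formula: taper = depth * tan(draft_angle)
tan(0.6 deg) = 0.0104724
taper = 183 mm * 0.0104724 = 1.9164 mm


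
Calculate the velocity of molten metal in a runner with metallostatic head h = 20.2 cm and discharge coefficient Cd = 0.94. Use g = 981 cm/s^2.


Formula: v = Cd * sqrt(2 * g * h)  (Torricelli with discharge coefficient)
2*g*h = 2 * 981 * 20.2 = 39632.4 cm^2/s^2
sqrt(39632.4) = 199.07888 cm/s
v = 0.94 * 199.07888 = 187.1341 cm/s

187.1341 cm/s


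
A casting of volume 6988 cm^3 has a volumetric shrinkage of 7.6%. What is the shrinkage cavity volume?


Formula: V_shrink = V_casting * shrinkage_pct / 100
V_shrink = 6988 cm^3 * 7.6 / 100 = 531.0880 cm^3

531.0880 cm^3


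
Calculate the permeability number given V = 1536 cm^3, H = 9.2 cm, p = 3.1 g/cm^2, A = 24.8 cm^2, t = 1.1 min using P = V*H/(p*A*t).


Formula: Permeability Number P = (V * H) / (p * A * t)
Numerator: V * H = 1536 * 9.2 = 14131.2
Denominator: p * A * t = 3.1 * 24.8 * 1.1 = 84.568
P = 14131.2 / 84.568 = 167.0987

Final answer: 167.0987


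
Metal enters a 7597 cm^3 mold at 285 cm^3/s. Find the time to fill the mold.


Formula: t_fill = V_mold / Q_flow
t = 7597 cm^3 / 285 cm^3/s = 26.6561 s

Answer: 26.6561 s


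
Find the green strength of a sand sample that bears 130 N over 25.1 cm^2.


Formula: Compressive Strength = Force / Area
Strength = 130 N / 25.1 cm^2 = 5.1793 N/cm^2

5.1793 N/cm^2


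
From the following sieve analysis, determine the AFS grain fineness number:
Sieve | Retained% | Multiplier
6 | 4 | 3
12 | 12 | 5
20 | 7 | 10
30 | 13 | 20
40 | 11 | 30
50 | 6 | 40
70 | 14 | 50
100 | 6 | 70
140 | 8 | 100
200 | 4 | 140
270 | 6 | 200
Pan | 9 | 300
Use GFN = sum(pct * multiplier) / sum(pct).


Formula: GFN = sum(pct * multiplier) / sum(pct)
sum(pct * multiplier) = 7352
sum(pct) = 100
GFN = 7352 / 100 = 73.52

Answer: 73.52


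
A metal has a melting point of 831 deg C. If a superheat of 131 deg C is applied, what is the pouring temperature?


Formula: T_pour = T_melt + Superheat
T_pour = 831 + 131 = 962 deg C

962 deg C


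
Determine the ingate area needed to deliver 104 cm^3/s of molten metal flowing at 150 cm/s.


Formula: A_ingate = Q / v  (continuity equation)
A = 104 cm^3/s / 150 cm/s = 0.6933 cm^2

Final answer: 0.6933 cm^2


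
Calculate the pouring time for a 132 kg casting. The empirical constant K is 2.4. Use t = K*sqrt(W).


Formula: t = K * sqrt(W)
sqrt(W) = sqrt(132) = 11.48913
t = 2.4 * 11.48913 = 27.5739 s

27.5739 s


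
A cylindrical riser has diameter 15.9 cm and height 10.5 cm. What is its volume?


Formula: V = pi * (D/2)^2 * H  (cylinder volume)
Radius = D/2 = 15.9/2 = 7.95 cm
V = pi * 7.95^2 * 10.5 = 2084.8434 cm^3

2084.8434 cm^3


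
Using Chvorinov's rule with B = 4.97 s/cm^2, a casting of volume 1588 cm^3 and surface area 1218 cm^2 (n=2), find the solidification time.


Formula: t_s = B * (V/A)^n  (Chvorinov's rule, n=2)
Modulus M = V/A = 1588/1218 = 1.303777 cm
M^2 = 1.303777^2 = 1.699834 cm^2
t_s = 4.97 * 1.699834 = 8.4482 s


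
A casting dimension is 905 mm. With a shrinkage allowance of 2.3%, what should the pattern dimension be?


Formula: L_pattern = L_casting * (1 + shrinkage_rate/100)
Shrinkage factor = 1 + 2.3/100 = 1.023
L_pattern = 905 mm * 1.023 = 925.8150 mm

925.8150 mm


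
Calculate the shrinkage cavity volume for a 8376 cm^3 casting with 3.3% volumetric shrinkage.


Formula: V_shrink = V_casting * shrinkage_pct / 100
V_shrink = 8376 cm^3 * 3.3 / 100 = 276.4080 cm^3


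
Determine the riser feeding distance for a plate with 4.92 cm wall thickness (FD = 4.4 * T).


Formula: FD = 4.4 * T  (riser feeding-distance rule)
FD = 4.4 * 4.92 cm = 21.6480 cm

Answer: 21.6480 cm


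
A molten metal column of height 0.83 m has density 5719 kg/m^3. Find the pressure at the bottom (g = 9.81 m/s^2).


Formula: P = rho * g * h
rho * g = 5719 * 9.81 = 56103.39 N/m^3
P = 56103.39 * 0.83 = 46565.8137 Pa

Final answer: 46565.8137 Pa


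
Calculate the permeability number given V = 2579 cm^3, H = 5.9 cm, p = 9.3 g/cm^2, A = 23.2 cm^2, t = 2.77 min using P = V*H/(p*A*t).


Formula: Permeability Number P = (V * H) / (p * A * t)
Numerator: V * H = 2579 * 5.9 = 15216.1
Denominator: p * A * t = 9.3 * 23.2 * 2.77 = 597.6552
P = 15216.1 / 597.6552 = 25.4597

25.4597


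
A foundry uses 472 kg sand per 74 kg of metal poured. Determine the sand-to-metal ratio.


Formula: Sand-to-Metal Ratio = W_sand / W_metal
Ratio = 472 kg / 74 kg = 6.3784

Final answer: 6.3784


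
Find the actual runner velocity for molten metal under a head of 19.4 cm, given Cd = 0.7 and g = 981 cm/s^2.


Formula: v = Cd * sqrt(2 * g * h)  (Torricelli with discharge coefficient)
2*g*h = 2 * 981 * 19.4 = 38062.8 cm^2/s^2
sqrt(38062.8) = 195.09690 cm/s
v = 0.7 * 195.09690 = 136.5678 cm/s


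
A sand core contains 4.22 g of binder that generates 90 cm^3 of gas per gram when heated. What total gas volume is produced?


Formula: V_gas = W_binder * gas_evolution_rate
V = 4.22 g * 90 cm^3/g = 379.8000 cm^3

Answer: 379.8000 cm^3


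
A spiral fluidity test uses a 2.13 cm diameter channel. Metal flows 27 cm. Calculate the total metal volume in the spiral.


Formula: V = pi * (d/2)^2 * L  (cylinder volume)
Radius = 2.13/2 = 1.065 cm
V = pi * 1.065^2 * 27 = 96.2084 cm^3

96.2084 cm^3


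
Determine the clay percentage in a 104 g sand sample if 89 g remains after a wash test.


Formula: Clay% = (W_total - W_washed) / W_total * 100
Clay mass = 104 - 89 = 15 g
Clay% = 15 / 104 * 100 = 14.4231%

Final answer: 14.4231%


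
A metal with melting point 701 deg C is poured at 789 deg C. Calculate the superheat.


Formula: Superheat = T_pour - T_melt
Superheat = 789 - 701 = 88 deg C

Answer: 88 deg C


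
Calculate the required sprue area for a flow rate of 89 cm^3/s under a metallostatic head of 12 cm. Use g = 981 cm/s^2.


Formula: v = sqrt(2*g*h), A = Q/v
Velocity: v = sqrt(2 * 981 * 12) = sqrt(23544) = 153.4405 cm/s
Sprue area: A = Q / v = 89 / 153.4405 = 0.5800 cm^2

Final answer: 0.5800 cm^2


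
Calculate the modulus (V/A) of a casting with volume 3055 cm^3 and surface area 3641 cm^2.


Formula: Casting Modulus M = V / A
M = 3055 cm^3 / 3641 cm^2 = 0.8391 cm

Answer: 0.8391 cm


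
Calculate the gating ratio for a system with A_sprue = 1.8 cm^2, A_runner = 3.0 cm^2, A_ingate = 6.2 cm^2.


Sprue:Runner:Ingate = 1 : 3.0/1.8 : 6.2/1.8 = 1:1.67:3.44

Answer: 1:1.67:3.44


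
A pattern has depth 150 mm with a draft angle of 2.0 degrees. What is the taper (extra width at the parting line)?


Formula: taper = depth * tan(draft_angle)
tan(2.0 deg) = 0.0349208
taper = 150 mm * 0.0349208 = 5.2381 mm

Final answer: 5.2381 mm


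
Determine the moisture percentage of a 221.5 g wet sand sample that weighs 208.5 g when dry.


Formula: MC = (W_wet - W_dry) / W_wet * 100
Water mass = 221.5 - 208.5 = 13.0 g
MC = 13.0 / 221.5 * 100 = 5.8691%

5.8691%


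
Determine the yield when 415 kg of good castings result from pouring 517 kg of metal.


Formula: Casting Yield = (W_good / W_total) * 100
Yield = (415 kg / 517 kg) * 100 = 80.2708%

Final answer: 80.2708%


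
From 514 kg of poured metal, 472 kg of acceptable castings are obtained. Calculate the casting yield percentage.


Formula: Casting Yield = (W_good / W_total) * 100
Yield = (472 kg / 514 kg) * 100 = 91.8288%

Final answer: 91.8288%


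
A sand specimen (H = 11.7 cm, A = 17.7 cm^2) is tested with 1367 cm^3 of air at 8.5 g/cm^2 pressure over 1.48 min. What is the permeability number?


Formula: Permeability Number P = (V * H) / (p * A * t)
Numerator: V * H = 1367 * 11.7 = 15993.9
Denominator: p * A * t = 8.5 * 17.7 * 1.48 = 222.666
P = 15993.9 / 222.666 = 71.8291

Answer: 71.8291


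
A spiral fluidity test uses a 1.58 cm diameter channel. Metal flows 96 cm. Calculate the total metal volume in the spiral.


Formula: V = pi * (d/2)^2 * L  (cylinder volume)
Radius = 1.58/2 = 0.79 cm
V = pi * 0.79^2 * 96 = 188.2241 cm^3

Final answer: 188.2241 cm^3


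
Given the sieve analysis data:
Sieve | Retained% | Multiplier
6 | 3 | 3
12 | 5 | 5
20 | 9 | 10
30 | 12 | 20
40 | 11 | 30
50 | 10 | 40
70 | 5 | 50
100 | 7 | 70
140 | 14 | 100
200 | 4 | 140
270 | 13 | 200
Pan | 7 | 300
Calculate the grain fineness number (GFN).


Formula: GFN = sum(pct * multiplier) / sum(pct)
sum(pct * multiplier) = 8494
sum(pct) = 100
GFN = 8494 / 100 = 84.94

84.94


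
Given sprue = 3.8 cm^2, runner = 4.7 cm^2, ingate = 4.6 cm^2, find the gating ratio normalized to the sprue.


Sprue:Runner:Ingate = 1 : 4.7/3.8 : 4.6/3.8 = 1:1.24:1.21


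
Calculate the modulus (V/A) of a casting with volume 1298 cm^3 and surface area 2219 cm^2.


Formula: Casting Modulus M = V / A
M = 1298 cm^3 / 2219 cm^2 = 0.5849 cm

Final answer: 0.5849 cm


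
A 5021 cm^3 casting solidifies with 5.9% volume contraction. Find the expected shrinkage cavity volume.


Formula: V_shrink = V_casting * shrinkage_pct / 100
V_shrink = 5021 cm^3 * 5.9 / 100 = 296.2390 cm^3

Answer: 296.2390 cm^3


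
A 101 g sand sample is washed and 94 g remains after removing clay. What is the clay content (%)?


Formula: Clay% = (W_total - W_washed) / W_total * 100
Clay mass = 101 - 94 = 7 g
Clay% = 7 / 101 * 100 = 6.9307%

Final answer: 6.9307%


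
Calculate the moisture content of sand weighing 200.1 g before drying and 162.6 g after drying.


Formula: MC = (W_wet - W_dry) / W_wet * 100
Water mass = 200.1 - 162.6 = 37.5 g
MC = 37.5 / 200.1 * 100 = 18.7406%

Answer: 18.7406%


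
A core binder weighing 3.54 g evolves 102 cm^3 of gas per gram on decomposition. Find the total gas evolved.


Formula: V_gas = W_binder * gas_evolution_rate
V = 3.54 g * 102 cm^3/g = 361.0800 cm^3

361.0800 cm^3


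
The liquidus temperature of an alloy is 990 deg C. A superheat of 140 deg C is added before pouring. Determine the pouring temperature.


Formula: T_pour = T_melt + Superheat
T_pour = 990 + 140 = 1130 deg C

1130 deg C


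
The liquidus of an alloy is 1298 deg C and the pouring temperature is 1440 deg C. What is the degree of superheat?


Formula: Superheat = T_pour - T_melt
Superheat = 1440 - 1298 = 142 deg C


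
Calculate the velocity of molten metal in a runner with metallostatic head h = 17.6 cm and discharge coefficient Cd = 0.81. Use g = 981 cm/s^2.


Formula: v = Cd * sqrt(2 * g * h)  (Torricelli with discharge coefficient)
2*g*h = 2 * 981 * 17.6 = 34531.2 cm^2/s^2
sqrt(34531.2) = 185.82572 cm/s
v = 0.81 * 185.82572 = 150.5188 cm/s

Answer: 150.5188 cm/s


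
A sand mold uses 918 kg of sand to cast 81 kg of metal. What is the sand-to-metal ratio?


Formula: Sand-to-Metal Ratio = W_sand / W_metal
Ratio = 918 kg / 81 kg = 11.3333

Final answer: 11.3333


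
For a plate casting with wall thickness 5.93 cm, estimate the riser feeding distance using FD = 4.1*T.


Formula: FD = 4.1 * T  (riser feeding-distance rule)
FD = 4.1 * 5.93 cm = 24.3130 cm

24.3130 cm


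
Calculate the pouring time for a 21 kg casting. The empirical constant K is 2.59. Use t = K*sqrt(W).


Formula: t = K * sqrt(W)
sqrt(W) = sqrt(21) = 4.58258
t = 2.59 * 4.58258 = 11.8689 s

Final answer: 11.8689 s


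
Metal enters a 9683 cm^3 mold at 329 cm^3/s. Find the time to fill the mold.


Formula: t_fill = V_mold / Q_flow
t = 9683 cm^3 / 329 cm^3/s = 29.4316 s


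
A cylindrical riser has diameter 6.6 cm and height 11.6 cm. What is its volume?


Formula: V = pi * (D/2)^2 * H  (cylinder volume)
Radius = D/2 = 6.6/2 = 3.3 cm
V = pi * 3.3^2 * 11.6 = 396.8586 cm^3


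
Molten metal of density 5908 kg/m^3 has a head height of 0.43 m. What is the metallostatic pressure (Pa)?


Formula: P = rho * g * h
rho * g = 5908 * 9.81 = 57957.48 N/m^3
P = 57957.48 * 0.43 = 24921.7164 Pa

Answer: 24921.7164 Pa


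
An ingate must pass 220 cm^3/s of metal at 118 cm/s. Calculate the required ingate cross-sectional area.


Formula: A_ingate = Q / v  (continuity equation)
A = 220 cm^3/s / 118 cm/s = 1.8644 cm^2


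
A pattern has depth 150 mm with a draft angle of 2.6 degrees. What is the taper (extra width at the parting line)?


Formula: taper = depth * tan(draft_angle)
tan(2.6 deg) = 0.0454097
taper = 150 mm * 0.0454097 = 6.8115 mm

6.8115 mm


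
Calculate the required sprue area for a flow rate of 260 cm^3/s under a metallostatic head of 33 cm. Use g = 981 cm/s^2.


Formula: v = sqrt(2*g*h), A = Q/v
Velocity: v = sqrt(2 * 981 * 33) = sqrt(64746) = 254.4524 cm/s
Sprue area: A = Q / v = 260 / 254.4524 = 1.0218 cm^2

1.0218 cm^2


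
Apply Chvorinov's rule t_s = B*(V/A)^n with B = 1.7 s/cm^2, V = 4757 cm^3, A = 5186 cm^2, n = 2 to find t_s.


Formula: t_s = B * (V/A)^n  (Chvorinov's rule, n=2)
Modulus M = V/A = 4757/5186 = 0.917277 cm
M^2 = 0.917277^2 = 0.841397 cm^2
t_s = 1.7 * 0.841397 = 1.4304 s

Answer: 1.4304 s


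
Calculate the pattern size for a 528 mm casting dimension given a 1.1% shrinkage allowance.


Formula: L_pattern = L_casting * (1 + shrinkage_rate/100)
Shrinkage factor = 1 + 1.1/100 = 1.011
L_pattern = 528 mm * 1.011 = 533.8080 mm


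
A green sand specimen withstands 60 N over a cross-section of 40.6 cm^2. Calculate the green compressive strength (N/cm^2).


Formula: Compressive Strength = Force / Area
Strength = 60 N / 40.6 cm^2 = 1.4778 N/cm^2


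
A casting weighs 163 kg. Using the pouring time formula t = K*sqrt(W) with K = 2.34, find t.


Formula: t = K * sqrt(W)
sqrt(W) = sqrt(163) = 12.76715
t = 2.34 * 12.76715 = 29.8751 s

29.8751 s


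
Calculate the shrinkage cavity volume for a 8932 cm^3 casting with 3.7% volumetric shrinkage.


Formula: V_shrink = V_casting * shrinkage_pct / 100
V_shrink = 8932 cm^3 * 3.7 / 100 = 330.4840 cm^3

Final answer: 330.4840 cm^3


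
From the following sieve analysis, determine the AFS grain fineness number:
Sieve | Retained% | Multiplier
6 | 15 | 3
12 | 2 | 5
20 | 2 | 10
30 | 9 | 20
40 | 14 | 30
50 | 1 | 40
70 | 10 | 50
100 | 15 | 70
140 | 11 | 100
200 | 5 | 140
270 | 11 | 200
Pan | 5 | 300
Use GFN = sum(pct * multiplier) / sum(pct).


Formula: GFN = sum(pct * multiplier) / sum(pct)
sum(pct * multiplier) = 7765
sum(pct) = 100
GFN = 7765 / 100 = 77.65


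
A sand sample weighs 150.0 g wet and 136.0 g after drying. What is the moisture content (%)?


Formula: MC = (W_wet - W_dry) / W_wet * 100
Water mass = 150.0 - 136.0 = 14.0 g
MC = 14.0 / 150.0 * 100 = 9.3333%

Final answer: 9.3333%


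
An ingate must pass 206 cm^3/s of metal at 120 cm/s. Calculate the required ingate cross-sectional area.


Formula: A_ingate = Q / v  (continuity equation)
A = 206 cm^3/s / 120 cm/s = 1.7167 cm^2

1.7167 cm^2


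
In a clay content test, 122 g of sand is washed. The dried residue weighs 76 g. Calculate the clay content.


Formula: Clay% = (W_total - W_washed) / W_total * 100
Clay mass = 122 - 76 = 46 g
Clay% = 46 / 122 * 100 = 37.7049%


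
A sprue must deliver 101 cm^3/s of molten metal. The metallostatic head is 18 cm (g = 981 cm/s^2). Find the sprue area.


Formula: v = sqrt(2*g*h), A = Q/v
Velocity: v = sqrt(2 * 981 * 18) = sqrt(35316) = 187.9255 cm/s
Sprue area: A = Q / v = 101 / 187.9255 = 0.5374 cm^2


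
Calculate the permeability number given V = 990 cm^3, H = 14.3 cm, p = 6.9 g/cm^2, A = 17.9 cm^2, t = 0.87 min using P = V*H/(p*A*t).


Formula: Permeability Number P = (V * H) / (p * A * t)
Numerator: V * H = 990 * 14.3 = 14157.0
Denominator: p * A * t = 6.9 * 17.9 * 0.87 = 107.4537
P = 14157.0 / 107.4537 = 131.7498

131.7498


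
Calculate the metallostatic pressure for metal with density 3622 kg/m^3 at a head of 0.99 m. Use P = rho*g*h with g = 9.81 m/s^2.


Formula: P = rho * g * h
rho * g = 3622 * 9.81 = 35531.82 N/m^3
P = 35531.82 * 0.99 = 35176.5018 Pa


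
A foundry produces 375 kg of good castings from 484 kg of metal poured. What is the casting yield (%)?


Formula: Casting Yield = (W_good / W_total) * 100
Yield = (375 kg / 484 kg) * 100 = 77.4793%

Final answer: 77.4793%


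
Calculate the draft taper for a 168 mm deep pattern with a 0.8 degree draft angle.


Formula: taper = depth * tan(draft_angle)
tan(0.8 deg) = 0.0139635
taper = 168 mm * 0.0139635 = 2.3459 mm

Answer: 2.3459 mm


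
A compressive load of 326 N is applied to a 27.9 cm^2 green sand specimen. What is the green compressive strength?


Formula: Compressive Strength = Force / Area
Strength = 326 N / 27.9 cm^2 = 11.6846 N/cm^2

Final answer: 11.6846 N/cm^2


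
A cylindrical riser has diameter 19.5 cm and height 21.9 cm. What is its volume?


Formula: V = pi * (D/2)^2 * H  (cylinder volume)
Radius = D/2 = 19.5/2 = 9.75 cm
V = pi * 9.75^2 * 21.9 = 6540.3836 cm^3

Final answer: 6540.3836 cm^3


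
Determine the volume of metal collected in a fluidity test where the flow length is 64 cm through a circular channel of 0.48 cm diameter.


Formula: V = pi * (d/2)^2 * L  (cylinder volume)
Radius = 0.48/2 = 0.24 cm
V = pi * 0.24^2 * 64 = 11.5812 cm^3


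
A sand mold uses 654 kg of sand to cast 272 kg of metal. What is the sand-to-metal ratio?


Formula: Sand-to-Metal Ratio = W_sand / W_metal
Ratio = 654 kg / 272 kg = 2.4044

Final answer: 2.4044


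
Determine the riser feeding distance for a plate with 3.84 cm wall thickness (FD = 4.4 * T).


Formula: FD = 4.4 * T  (riser feeding-distance rule)
FD = 4.4 * 3.84 cm = 16.8960 cm

Final answer: 16.8960 cm


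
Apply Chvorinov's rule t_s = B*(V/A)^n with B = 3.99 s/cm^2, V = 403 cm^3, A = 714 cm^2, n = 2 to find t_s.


Formula: t_s = B * (V/A)^n  (Chvorinov's rule, n=2)
Modulus M = V/A = 403/714 = 0.564426 cm
M^2 = 0.564426^2 = 0.318577 cm^2
t_s = 3.99 * 0.318577 = 1.2711 s

Answer: 1.2711 s


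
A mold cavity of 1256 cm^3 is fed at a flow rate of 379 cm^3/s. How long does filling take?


Formula: t_fill = V_mold / Q_flow
t = 1256 cm^3 / 379 cm^3/s = 3.3140 s

Final answer: 3.3140 s


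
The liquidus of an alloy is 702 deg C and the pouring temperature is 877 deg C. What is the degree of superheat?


Formula: Superheat = T_pour - T_melt
Superheat = 877 - 702 = 175 deg C

Answer: 175 deg C


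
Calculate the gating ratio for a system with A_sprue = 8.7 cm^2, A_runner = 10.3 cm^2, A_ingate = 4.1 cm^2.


Sprue:Runner:Ingate = 1 : 10.3/8.7 : 4.1/8.7 = 1:1.18:0.47

Final answer: 1:1.18:0.47


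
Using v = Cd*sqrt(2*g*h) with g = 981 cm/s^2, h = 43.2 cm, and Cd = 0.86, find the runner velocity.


Formula: v = Cd * sqrt(2 * g * h)  (Torricelli with discharge coefficient)
2*g*h = 2 * 981 * 43.2 = 84758.4 cm^2/s^2
sqrt(84758.4) = 291.13296 cm/s
v = 0.86 * 291.13296 = 250.3743 cm/s


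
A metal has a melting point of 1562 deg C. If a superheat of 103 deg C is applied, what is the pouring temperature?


Formula: T_pour = T_melt + Superheat
T_pour = 1562 + 103 = 1665 deg C

Answer: 1665 deg C


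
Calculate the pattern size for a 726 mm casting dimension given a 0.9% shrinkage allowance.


Formula: L_pattern = L_casting * (1 + shrinkage_rate/100)
Shrinkage factor = 1 + 0.9/100 = 1.009
L_pattern = 726 mm * 1.009 = 732.5340 mm

732.5340 mm


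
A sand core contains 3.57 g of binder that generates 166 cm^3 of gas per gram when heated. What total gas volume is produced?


Formula: V_gas = W_binder * gas_evolution_rate
V = 3.57 g * 166 cm^3/g = 592.6200 cm^3

592.6200 cm^3


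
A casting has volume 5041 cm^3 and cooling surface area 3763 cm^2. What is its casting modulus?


Formula: Casting Modulus M = V / A
M = 5041 cm^3 / 3763 cm^2 = 1.3396 cm


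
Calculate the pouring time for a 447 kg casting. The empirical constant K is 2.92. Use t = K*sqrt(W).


Formula: t = K * sqrt(W)
sqrt(W) = sqrt(447) = 21.14237
t = 2.92 * 21.14237 = 61.7357 s


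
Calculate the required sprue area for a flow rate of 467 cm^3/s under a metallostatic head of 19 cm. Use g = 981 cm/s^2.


Formula: v = sqrt(2*g*h), A = Q/v
Velocity: v = sqrt(2 * 981 * 19) = sqrt(37278) = 193.0751 cm/s
Sprue area: A = Q / v = 467 / 193.0751 = 2.4187 cm^2

2.4187 cm^2


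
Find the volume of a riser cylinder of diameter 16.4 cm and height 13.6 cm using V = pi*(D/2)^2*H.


Formula: V = pi * (D/2)^2 * H  (cylinder volume)
Radius = D/2 = 16.4/2 = 8.2 cm
V = pi * 8.2^2 * 13.6 = 2872.8734 cm^3

Answer: 2872.8734 cm^3


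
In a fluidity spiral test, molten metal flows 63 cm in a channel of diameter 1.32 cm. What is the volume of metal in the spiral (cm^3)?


Formula: V = pi * (d/2)^2 * L  (cylinder volume)
Radius = 1.32/2 = 0.66 cm
V = pi * 0.66^2 * 63 = 86.2141 cm^3

86.2141 cm^3


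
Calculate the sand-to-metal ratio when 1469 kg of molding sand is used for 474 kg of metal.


Formula: Sand-to-Metal Ratio = W_sand / W_metal
Ratio = 1469 kg / 474 kg = 3.0992


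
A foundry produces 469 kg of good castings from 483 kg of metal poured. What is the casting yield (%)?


Formula: Casting Yield = (W_good / W_total) * 100
Yield = (469 kg / 483 kg) * 100 = 97.1014%

97.1014%


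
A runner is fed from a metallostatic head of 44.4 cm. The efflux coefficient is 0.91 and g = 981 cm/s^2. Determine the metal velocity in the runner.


Formula: v = Cd * sqrt(2 * g * h)  (Torricelli with discharge coefficient)
2*g*h = 2 * 981 * 44.4 = 87112.8 cm^2/s^2
sqrt(87112.8) = 295.14878 cm/s
v = 0.91 * 295.14878 = 268.5854 cm/s


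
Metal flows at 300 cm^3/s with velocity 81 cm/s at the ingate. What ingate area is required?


Formula: A_ingate = Q / v  (continuity equation)
A = 300 cm^3/s / 81 cm/s = 3.7037 cm^2

3.7037 cm^2


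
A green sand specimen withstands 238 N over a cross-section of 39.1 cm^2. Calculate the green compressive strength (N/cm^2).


Formula: Compressive Strength = Force / Area
Strength = 238 N / 39.1 cm^2 = 6.0870 N/cm^2

Final answer: 6.0870 N/cm^2


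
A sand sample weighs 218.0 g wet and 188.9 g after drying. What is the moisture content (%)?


Formula: MC = (W_wet - W_dry) / W_wet * 100
Water mass = 218.0 - 188.9 = 29.1 g
MC = 29.1 / 218.0 * 100 = 13.3486%

Answer: 13.3486%


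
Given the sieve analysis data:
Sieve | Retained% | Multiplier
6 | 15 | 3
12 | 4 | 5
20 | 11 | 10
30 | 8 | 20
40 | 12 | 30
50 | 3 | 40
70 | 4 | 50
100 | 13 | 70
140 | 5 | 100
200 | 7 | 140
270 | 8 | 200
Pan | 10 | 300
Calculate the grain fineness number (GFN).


Formula: GFN = sum(pct * multiplier) / sum(pct)
sum(pct * multiplier) = 8005
sum(pct) = 100
GFN = 8005 / 100 = 80.05


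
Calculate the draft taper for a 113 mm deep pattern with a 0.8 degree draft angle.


Formula: taper = depth * tan(draft_angle)
tan(0.8 deg) = 0.0139635
taper = 113 mm * 0.0139635 = 1.5779 mm

Answer: 1.5779 mm


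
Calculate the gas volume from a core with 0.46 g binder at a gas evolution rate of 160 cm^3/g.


Formula: V_gas = W_binder * gas_evolution_rate
V = 0.46 g * 160 cm^3/g = 73.6000 cm^3


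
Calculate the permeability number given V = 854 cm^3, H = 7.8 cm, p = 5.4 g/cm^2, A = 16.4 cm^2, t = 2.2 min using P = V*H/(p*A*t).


Formula: Permeability Number P = (V * H) / (p * A * t)
Numerator: V * H = 854 * 7.8 = 6661.2
Denominator: p * A * t = 5.4 * 16.4 * 2.2 = 194.832
P = 6661.2 / 194.832 = 34.1895

Answer: 34.1895


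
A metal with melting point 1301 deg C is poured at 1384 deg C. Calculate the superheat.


Formula: Superheat = T_pour - T_melt
Superheat = 1384 - 1301 = 83 deg C

83 deg C


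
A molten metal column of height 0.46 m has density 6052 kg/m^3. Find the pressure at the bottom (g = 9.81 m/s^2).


Formula: P = rho * g * h
rho * g = 6052 * 9.81 = 59370.12 N/m^3
P = 59370.12 * 0.46 = 27310.2552 Pa

Final answer: 27310.2552 Pa


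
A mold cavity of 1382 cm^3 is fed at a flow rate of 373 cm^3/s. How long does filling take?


Formula: t_fill = V_mold / Q_flow
t = 1382 cm^3 / 373 cm^3/s = 3.7051 s

Answer: 3.7051 s


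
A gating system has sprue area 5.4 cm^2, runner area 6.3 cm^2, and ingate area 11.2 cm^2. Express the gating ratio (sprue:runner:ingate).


Sprue:Runner:Ingate = 1 : 6.3/5.4 : 11.2/5.4 = 1:1.17:2.07

Final answer: 1:1.17:2.07


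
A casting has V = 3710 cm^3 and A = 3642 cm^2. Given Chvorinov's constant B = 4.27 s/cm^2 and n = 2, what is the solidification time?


Formula: t_s = B * (V/A)^n  (Chvorinov's rule, n=2)
Modulus M = V/A = 3710/3642 = 1.018671 cm
M^2 = 1.018671^2 = 1.037691 cm^2
t_s = 4.27 * 1.037691 = 4.4309 s

Answer: 4.4309 s


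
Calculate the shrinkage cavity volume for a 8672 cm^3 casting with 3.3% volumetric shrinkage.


Formula: V_shrink = V_casting * shrinkage_pct / 100
V_shrink = 8672 cm^3 * 3.3 / 100 = 286.1760 cm^3

Final answer: 286.1760 cm^3


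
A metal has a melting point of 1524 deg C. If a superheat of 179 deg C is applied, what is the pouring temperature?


Formula: T_pour = T_melt + Superheat
T_pour = 1524 + 179 = 1703 deg C


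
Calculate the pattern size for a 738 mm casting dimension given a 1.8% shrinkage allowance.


Formula: L_pattern = L_casting * (1 + shrinkage_rate/100)
Shrinkage factor = 1 + 1.8/100 = 1.018
L_pattern = 738 mm * 1.018 = 751.2840 mm

Final answer: 751.2840 mm


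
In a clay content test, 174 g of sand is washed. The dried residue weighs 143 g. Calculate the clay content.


Formula: Clay% = (W_total - W_washed) / W_total * 100
Clay mass = 174 - 143 = 31 g
Clay% = 31 / 174 * 100 = 17.8161%

Answer: 17.8161%


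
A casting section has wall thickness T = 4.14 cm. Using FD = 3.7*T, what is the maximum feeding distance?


Formula: FD = 3.7 * T  (riser feeding-distance rule)
FD = 3.7 * 4.14 cm = 15.3180 cm

15.3180 cm


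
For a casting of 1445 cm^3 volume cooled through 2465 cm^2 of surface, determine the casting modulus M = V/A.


Formula: Casting Modulus M = V / A
M = 1445 cm^3 / 2465 cm^2 = 0.5862 cm

Answer: 0.5862 cm


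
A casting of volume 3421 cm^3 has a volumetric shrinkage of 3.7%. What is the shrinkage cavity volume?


Formula: V_shrink = V_casting * shrinkage_pct / 100
V_shrink = 3421 cm^3 * 3.7 / 100 = 126.5770 cm^3

Final answer: 126.5770 cm^3


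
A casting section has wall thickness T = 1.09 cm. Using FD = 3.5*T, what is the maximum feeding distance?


Formula: FD = 3.5 * T  (riser feeding-distance rule)
FD = 3.5 * 1.09 cm = 3.8150 cm

3.8150 cm


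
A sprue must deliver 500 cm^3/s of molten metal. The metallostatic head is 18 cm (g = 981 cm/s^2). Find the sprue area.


Formula: v = sqrt(2*g*h), A = Q/v
Velocity: v = sqrt(2 * 981 * 18) = sqrt(35316) = 187.9255 cm/s
Sprue area: A = Q / v = 500 / 187.9255 = 2.6606 cm^2

Answer: 2.6606 cm^2


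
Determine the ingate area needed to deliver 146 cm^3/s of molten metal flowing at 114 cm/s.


Formula: A_ingate = Q / v  (continuity equation)
A = 146 cm^3/s / 114 cm/s = 1.2807 cm^2


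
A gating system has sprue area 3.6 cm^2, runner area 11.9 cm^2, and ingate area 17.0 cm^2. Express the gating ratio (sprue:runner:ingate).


Sprue:Runner:Ingate = 1 : 11.9/3.6 : 17.0/3.6 = 1:3.31:4.72

Final answer: 1:3.31:4.72


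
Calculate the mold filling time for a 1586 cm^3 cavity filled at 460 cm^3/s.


Formula: t_fill = V_mold / Q_flow
t = 1586 cm^3 / 460 cm^3/s = 3.4478 s

Answer: 3.4478 s


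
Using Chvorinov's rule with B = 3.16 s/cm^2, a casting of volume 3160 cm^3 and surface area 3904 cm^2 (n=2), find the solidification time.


Formula: t_s = B * (V/A)^n  (Chvorinov's rule, n=2)
Modulus M = V/A = 3160/3904 = 0.809426 cm
M^2 = 0.809426^2 = 0.655170 cm^2
t_s = 3.16 * 0.655170 = 2.0703 s

Final answer: 2.0703 s


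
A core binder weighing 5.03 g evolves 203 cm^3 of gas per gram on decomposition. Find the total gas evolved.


Formula: V_gas = W_binder * gas_evolution_rate
V = 5.03 g * 203 cm^3/g = 1021.0900 cm^3


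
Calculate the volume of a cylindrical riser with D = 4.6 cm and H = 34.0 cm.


Formula: V = pi * (D/2)^2 * H  (cylinder volume)
Radius = D/2 = 4.6/2 = 2.3 cm
V = pi * 2.3^2 * 34.0 = 565.0469 cm^3

Final answer: 565.0469 cm^3


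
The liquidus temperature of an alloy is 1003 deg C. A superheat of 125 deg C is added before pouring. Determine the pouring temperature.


Formula: T_pour = T_melt + Superheat
T_pour = 1003 + 125 = 1128 deg C

1128 deg C


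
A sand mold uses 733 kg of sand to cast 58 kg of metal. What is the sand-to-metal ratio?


Formula: Sand-to-Metal Ratio = W_sand / W_metal
Ratio = 733 kg / 58 kg = 12.6379

Answer: 12.6379


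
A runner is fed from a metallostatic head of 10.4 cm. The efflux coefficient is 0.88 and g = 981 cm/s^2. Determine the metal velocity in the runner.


Formula: v = Cd * sqrt(2 * g * h)  (Torricelli with discharge coefficient)
2*g*h = 2 * 981 * 10.4 = 20404.8 cm^2/s^2
sqrt(20404.8) = 142.84537 cm/s
v = 0.88 * 142.84537 = 125.7039 cm/s

Answer: 125.7039 cm/s


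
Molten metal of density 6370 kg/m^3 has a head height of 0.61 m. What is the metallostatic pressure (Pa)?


Formula: P = rho * g * h
rho * g = 6370 * 9.81 = 62489.7 N/m^3
P = 62489.7 * 0.61 = 38118.7170 Pa

38118.7170 Pa


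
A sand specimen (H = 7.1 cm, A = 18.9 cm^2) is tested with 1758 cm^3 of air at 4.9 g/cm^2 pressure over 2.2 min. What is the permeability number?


Formula: Permeability Number P = (V * H) / (p * A * t)
Numerator: V * H = 1758 * 7.1 = 12481.8
Denominator: p * A * t = 4.9 * 18.9 * 2.2 = 203.742
P = 12481.8 / 203.742 = 61.2628


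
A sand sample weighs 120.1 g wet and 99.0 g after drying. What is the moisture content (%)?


Formula: MC = (W_wet - W_dry) / W_wet * 100
Water mass = 120.1 - 99.0 = 21.1 g
MC = 21.1 / 120.1 * 100 = 17.5687%

Final answer: 17.5687%


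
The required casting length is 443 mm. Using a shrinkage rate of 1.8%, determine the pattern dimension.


Formula: L_pattern = L_casting * (1 + shrinkage_rate/100)
Shrinkage factor = 1 + 1.8/100 = 1.018
L_pattern = 443 mm * 1.018 = 450.9740 mm

Final answer: 450.9740 mm


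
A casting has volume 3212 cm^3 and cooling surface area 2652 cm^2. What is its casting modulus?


Formula: Casting Modulus M = V / A
M = 3212 cm^3 / 2652 cm^2 = 1.2112 cm

1.2112 cm


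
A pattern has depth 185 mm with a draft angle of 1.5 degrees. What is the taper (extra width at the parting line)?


Formula: taper = depth * tan(draft_angle)
tan(1.5 deg) = 0.0261859
taper = 185 mm * 0.0261859 = 4.8444 mm

Final answer: 4.8444 mm


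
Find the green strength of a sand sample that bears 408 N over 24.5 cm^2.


Formula: Compressive Strength = Force / Area
Strength = 408 N / 24.5 cm^2 = 16.6531 N/cm^2


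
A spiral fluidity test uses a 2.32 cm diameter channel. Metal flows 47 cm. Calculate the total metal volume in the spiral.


Formula: V = pi * (d/2)^2 * L  (cylinder volume)
Radius = 2.32/2 = 1.16 cm
V = pi * 1.16^2 * 47 = 198.6844 cm^3


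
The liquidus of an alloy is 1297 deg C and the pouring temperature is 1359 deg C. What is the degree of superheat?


Formula: Superheat = T_pour - T_melt
Superheat = 1359 - 1297 = 62 deg C

Final answer: 62 deg C


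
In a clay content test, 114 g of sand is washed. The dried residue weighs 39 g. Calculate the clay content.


Formula: Clay% = (W_total - W_washed) / W_total * 100
Clay mass = 114 - 39 = 75 g
Clay% = 75 / 114 * 100 = 65.7895%


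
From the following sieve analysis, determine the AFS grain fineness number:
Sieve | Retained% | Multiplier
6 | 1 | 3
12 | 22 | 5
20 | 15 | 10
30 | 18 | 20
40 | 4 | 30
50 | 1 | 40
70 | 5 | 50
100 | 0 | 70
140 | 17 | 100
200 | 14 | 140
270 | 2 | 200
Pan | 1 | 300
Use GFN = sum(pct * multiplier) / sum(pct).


Formula: GFN = sum(pct * multiplier) / sum(pct)
sum(pct * multiplier) = 5393
sum(pct) = 100
GFN = 5393 / 100 = 53.93


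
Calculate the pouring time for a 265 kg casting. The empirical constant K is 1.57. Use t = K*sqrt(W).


Formula: t = K * sqrt(W)
sqrt(W) = sqrt(265) = 16.27882
t = 1.57 * 16.27882 = 25.5577 s

Final answer: 25.5577 s


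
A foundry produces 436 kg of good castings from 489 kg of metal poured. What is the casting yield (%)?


Formula: Casting Yield = (W_good / W_total) * 100
Yield = (436 kg / 489 kg) * 100 = 89.1616%

Answer: 89.1616%


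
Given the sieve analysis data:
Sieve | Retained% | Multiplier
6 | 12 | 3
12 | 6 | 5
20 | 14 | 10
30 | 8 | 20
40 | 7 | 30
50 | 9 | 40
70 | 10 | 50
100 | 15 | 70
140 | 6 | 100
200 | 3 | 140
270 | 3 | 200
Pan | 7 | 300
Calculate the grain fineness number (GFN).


Formula: GFN = sum(pct * multiplier) / sum(pct)
sum(pct * multiplier) = 6206
sum(pct) = 100
GFN = 6206 / 100 = 62.06

Answer: 62.06


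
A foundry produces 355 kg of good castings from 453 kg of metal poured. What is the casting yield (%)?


Formula: Casting Yield = (W_good / W_total) * 100
Yield = (355 kg / 453 kg) * 100 = 78.3664%

Final answer: 78.3664%


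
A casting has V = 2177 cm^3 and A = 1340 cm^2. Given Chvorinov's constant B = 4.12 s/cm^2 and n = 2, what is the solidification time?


Formula: t_s = B * (V/A)^n  (Chvorinov's rule, n=2)
Modulus M = V/A = 2177/1340 = 1.624627 cm
M^2 = 1.624627^2 = 2.639413 cm^2
t_s = 4.12 * 2.639413 = 10.8744 s


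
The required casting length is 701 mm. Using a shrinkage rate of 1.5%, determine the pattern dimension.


Formula: L_pattern = L_casting * (1 + shrinkage_rate/100)
Shrinkage factor = 1 + 1.5/100 = 1.015
L_pattern = 701 mm * 1.015 = 711.5150 mm


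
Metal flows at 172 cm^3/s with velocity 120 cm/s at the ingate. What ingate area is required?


Formula: A_ingate = Q / v  (continuity equation)
A = 172 cm^3/s / 120 cm/s = 1.4333 cm^2

Final answer: 1.4333 cm^2


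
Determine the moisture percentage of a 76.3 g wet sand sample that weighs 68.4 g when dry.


Formula: MC = (W_wet - W_dry) / W_wet * 100
Water mass = 76.3 - 68.4 = 7.9 g
MC = 7.9 / 76.3 * 100 = 10.3539%

Answer: 10.3539%


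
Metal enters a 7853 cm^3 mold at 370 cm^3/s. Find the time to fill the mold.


Formula: t_fill = V_mold / Q_flow
t = 7853 cm^3 / 370 cm^3/s = 21.2243 s

21.2243 s


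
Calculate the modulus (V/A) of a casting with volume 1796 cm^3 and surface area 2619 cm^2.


Formula: Casting Modulus M = V / A
M = 1796 cm^3 / 2619 cm^2 = 0.6858 cm


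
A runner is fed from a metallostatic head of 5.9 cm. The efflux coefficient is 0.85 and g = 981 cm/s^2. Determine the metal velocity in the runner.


Formula: v = Cd * sqrt(2 * g * h)  (Torricelli with discharge coefficient)
2*g*h = 2 * 981 * 5.9 = 11575.8 cm^2/s^2
sqrt(11575.8) = 107.59089 cm/s
v = 0.85 * 107.59089 = 91.4523 cm/s

Answer: 91.4523 cm/s


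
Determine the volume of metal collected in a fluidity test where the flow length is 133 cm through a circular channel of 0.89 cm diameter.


Formula: V = pi * (d/2)^2 * L  (cylinder volume)
Radius = 0.89/2 = 0.445 cm
V = pi * 0.445^2 * 133 = 82.7411 cm^3


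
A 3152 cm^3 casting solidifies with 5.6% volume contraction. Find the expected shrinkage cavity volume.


Formula: V_shrink = V_casting * shrinkage_pct / 100
V_shrink = 3152 cm^3 * 5.6 / 100 = 176.5120 cm^3

176.5120 cm^3


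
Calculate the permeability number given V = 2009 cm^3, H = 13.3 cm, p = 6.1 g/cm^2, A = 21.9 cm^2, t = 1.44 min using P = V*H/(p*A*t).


Formula: Permeability Number P = (V * H) / (p * A * t)
Numerator: V * H = 2009 * 13.3 = 26719.7
Denominator: p * A * t = 6.1 * 21.9 * 1.44 = 192.3696
P = 26719.7 / 192.3696 = 138.8977

Answer: 138.8977


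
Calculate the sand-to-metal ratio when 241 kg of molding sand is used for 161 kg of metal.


Formula: Sand-to-Metal Ratio = W_sand / W_metal
Ratio = 241 kg / 161 kg = 1.4969

1.4969


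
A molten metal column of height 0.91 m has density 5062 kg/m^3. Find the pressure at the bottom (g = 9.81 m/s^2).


Formula: P = rho * g * h
rho * g = 5062 * 9.81 = 49658.22 N/m^3
P = 49658.22 * 0.91 = 45188.9802 Pa


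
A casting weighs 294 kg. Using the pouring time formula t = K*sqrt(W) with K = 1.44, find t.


Formula: t = K * sqrt(W)
sqrt(W) = sqrt(294) = 17.14643
t = 1.44 * 17.14643 = 24.6909 s
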